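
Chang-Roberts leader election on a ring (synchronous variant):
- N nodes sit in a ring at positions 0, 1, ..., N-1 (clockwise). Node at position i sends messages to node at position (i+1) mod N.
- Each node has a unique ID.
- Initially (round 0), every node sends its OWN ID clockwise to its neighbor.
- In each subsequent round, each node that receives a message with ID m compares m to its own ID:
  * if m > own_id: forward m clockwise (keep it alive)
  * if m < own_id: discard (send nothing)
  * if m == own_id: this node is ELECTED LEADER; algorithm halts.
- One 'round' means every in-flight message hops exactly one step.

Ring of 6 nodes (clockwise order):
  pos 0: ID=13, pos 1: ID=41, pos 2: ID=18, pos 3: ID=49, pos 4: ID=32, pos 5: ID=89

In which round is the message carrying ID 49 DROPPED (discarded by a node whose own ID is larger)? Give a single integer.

Round 1: pos1(id41) recv 13: drop; pos2(id18) recv 41: fwd; pos3(id49) recv 18: drop; pos4(id32) recv 49: fwd; pos5(id89) recv 32: drop; pos0(id13) recv 89: fwd
Round 2: pos3(id49) recv 41: drop; pos5(id89) recv 49: drop; pos1(id41) recv 89: fwd
Round 3: pos2(id18) recv 89: fwd
Round 4: pos3(id49) recv 89: fwd
Round 5: pos4(id32) recv 89: fwd
Round 6: pos5(id89) recv 89: ELECTED
Message ID 49 originates at pos 3; dropped at pos 5 in round 2

Answer: 2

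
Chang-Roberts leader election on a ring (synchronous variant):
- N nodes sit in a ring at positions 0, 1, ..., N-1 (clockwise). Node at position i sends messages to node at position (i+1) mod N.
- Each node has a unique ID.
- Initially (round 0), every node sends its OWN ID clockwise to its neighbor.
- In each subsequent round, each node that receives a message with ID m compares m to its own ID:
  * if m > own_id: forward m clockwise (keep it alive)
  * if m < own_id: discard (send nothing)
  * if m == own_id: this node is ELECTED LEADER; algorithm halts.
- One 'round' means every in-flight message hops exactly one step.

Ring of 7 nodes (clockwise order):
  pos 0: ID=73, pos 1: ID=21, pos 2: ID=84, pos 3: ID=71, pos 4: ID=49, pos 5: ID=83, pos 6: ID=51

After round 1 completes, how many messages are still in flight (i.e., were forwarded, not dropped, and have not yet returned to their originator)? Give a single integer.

Round 1: pos1(id21) recv 73: fwd; pos2(id84) recv 21: drop; pos3(id71) recv 84: fwd; pos4(id49) recv 71: fwd; pos5(id83) recv 49: drop; pos6(id51) recv 83: fwd; pos0(id73) recv 51: drop
After round 1: 4 messages still in flight

Answer: 4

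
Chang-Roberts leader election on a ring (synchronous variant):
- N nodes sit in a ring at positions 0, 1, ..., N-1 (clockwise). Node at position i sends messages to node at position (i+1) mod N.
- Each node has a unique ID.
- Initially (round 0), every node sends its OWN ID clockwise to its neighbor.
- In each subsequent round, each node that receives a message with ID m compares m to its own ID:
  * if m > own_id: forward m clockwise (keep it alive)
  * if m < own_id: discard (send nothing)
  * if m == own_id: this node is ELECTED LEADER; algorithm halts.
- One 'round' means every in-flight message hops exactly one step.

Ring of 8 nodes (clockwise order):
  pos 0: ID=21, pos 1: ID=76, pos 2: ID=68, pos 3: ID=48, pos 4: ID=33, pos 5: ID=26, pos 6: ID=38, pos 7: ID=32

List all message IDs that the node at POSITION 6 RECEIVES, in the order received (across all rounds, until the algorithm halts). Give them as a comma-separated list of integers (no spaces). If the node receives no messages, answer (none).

Round 1: pos1(id76) recv 21: drop; pos2(id68) recv 76: fwd; pos3(id48) recv 68: fwd; pos4(id33) recv 48: fwd; pos5(id26) recv 33: fwd; pos6(id38) recv 26: drop; pos7(id32) recv 38: fwd; pos0(id21) recv 32: fwd
Round 2: pos3(id48) recv 76: fwd; pos4(id33) recv 68: fwd; pos5(id26) recv 48: fwd; pos6(id38) recv 33: drop; pos0(id21) recv 38: fwd; pos1(id76) recv 32: drop
Round 3: pos4(id33) recv 76: fwd; pos5(id26) recv 68: fwd; pos6(id38) recv 48: fwd; pos1(id76) recv 38: drop
Round 4: pos5(id26) recv 76: fwd; pos6(id38) recv 68: fwd; pos7(id32) recv 48: fwd
Round 5: pos6(id38) recv 76: fwd; pos7(id32) recv 68: fwd; pos0(id21) recv 48: fwd
Round 6: pos7(id32) recv 76: fwd; pos0(id21) recv 68: fwd; pos1(id76) recv 48: drop
Round 7: pos0(id21) recv 76: fwd; pos1(id76) recv 68: drop
Round 8: pos1(id76) recv 76: ELECTED

Answer: 26,33,48,68,76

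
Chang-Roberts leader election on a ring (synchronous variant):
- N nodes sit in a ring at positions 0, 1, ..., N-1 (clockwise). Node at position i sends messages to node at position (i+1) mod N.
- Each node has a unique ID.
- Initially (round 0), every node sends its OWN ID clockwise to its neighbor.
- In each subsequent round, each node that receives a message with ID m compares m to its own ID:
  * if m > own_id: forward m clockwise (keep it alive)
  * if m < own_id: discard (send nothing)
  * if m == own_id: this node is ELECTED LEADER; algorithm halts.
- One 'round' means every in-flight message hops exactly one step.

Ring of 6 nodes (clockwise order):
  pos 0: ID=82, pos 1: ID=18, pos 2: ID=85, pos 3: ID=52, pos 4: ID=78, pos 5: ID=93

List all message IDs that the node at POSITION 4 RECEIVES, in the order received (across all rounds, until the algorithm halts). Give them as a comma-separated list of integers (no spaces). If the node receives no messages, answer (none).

Round 1: pos1(id18) recv 82: fwd; pos2(id85) recv 18: drop; pos3(id52) recv 85: fwd; pos4(id78) recv 52: drop; pos5(id93) recv 78: drop; pos0(id82) recv 93: fwd
Round 2: pos2(id85) recv 82: drop; pos4(id78) recv 85: fwd; pos1(id18) recv 93: fwd
Round 3: pos5(id93) recv 85: drop; pos2(id85) recv 93: fwd
Round 4: pos3(id52) recv 93: fwd
Round 5: pos4(id78) recv 93: fwd
Round 6: pos5(id93) recv 93: ELECTED

Answer: 52,85,93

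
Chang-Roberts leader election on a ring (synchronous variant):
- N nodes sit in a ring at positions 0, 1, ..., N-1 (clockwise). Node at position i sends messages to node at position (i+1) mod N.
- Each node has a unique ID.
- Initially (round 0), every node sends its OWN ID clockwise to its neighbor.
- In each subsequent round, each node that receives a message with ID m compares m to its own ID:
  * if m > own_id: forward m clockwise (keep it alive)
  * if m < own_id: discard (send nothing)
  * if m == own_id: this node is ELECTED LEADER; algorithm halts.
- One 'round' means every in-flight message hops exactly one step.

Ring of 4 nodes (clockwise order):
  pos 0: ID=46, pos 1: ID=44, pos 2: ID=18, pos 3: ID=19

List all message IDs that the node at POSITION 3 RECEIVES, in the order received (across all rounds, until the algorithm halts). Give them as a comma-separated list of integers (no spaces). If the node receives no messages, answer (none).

Answer: 18,44,46

Derivation:
Round 1: pos1(id44) recv 46: fwd; pos2(id18) recv 44: fwd; pos3(id19) recv 18: drop; pos0(id46) recv 19: drop
Round 2: pos2(id18) recv 46: fwd; pos3(id19) recv 44: fwd
Round 3: pos3(id19) recv 46: fwd; pos0(id46) recv 44: drop
Round 4: pos0(id46) recv 46: ELECTED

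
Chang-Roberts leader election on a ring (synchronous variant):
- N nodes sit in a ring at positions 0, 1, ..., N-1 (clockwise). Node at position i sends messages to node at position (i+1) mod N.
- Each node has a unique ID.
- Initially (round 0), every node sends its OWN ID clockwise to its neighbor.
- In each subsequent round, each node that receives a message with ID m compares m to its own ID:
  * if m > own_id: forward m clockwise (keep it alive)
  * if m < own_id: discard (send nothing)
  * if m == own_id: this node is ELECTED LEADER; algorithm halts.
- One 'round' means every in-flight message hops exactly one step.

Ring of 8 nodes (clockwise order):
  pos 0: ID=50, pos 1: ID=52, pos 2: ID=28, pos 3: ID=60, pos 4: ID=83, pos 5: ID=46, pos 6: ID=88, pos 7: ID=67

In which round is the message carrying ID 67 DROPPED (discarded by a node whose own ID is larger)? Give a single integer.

Round 1: pos1(id52) recv 50: drop; pos2(id28) recv 52: fwd; pos3(id60) recv 28: drop; pos4(id83) recv 60: drop; pos5(id46) recv 83: fwd; pos6(id88) recv 46: drop; pos7(id67) recv 88: fwd; pos0(id50) recv 67: fwd
Round 2: pos3(id60) recv 52: drop; pos6(id88) recv 83: drop; pos0(id50) recv 88: fwd; pos1(id52) recv 67: fwd
Round 3: pos1(id52) recv 88: fwd; pos2(id28) recv 67: fwd
Round 4: pos2(id28) recv 88: fwd; pos3(id60) recv 67: fwd
Round 5: pos3(id60) recv 88: fwd; pos4(id83) recv 67: drop
Round 6: pos4(id83) recv 88: fwd
Round 7: pos5(id46) recv 88: fwd
Round 8: pos6(id88) recv 88: ELECTED
Message ID 67 originates at pos 7; dropped at pos 4 in round 5

Answer: 5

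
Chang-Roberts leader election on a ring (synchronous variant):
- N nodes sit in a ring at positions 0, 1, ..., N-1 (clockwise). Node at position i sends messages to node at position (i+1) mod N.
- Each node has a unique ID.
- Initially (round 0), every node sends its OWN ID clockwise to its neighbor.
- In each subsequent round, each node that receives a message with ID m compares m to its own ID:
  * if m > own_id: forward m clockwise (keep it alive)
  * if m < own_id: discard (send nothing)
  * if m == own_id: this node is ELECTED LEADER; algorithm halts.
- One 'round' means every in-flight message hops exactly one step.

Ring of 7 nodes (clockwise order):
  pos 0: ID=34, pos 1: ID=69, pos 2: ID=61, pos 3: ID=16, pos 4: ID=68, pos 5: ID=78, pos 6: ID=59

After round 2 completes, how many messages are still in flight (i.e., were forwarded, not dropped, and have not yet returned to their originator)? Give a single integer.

Round 1: pos1(id69) recv 34: drop; pos2(id61) recv 69: fwd; pos3(id16) recv 61: fwd; pos4(id68) recv 16: drop; pos5(id78) recv 68: drop; pos6(id59) recv 78: fwd; pos0(id34) recv 59: fwd
Round 2: pos3(id16) recv 69: fwd; pos4(id68) recv 61: drop; pos0(id34) recv 78: fwd; pos1(id69) recv 59: drop
After round 2: 2 messages still in flight

Answer: 2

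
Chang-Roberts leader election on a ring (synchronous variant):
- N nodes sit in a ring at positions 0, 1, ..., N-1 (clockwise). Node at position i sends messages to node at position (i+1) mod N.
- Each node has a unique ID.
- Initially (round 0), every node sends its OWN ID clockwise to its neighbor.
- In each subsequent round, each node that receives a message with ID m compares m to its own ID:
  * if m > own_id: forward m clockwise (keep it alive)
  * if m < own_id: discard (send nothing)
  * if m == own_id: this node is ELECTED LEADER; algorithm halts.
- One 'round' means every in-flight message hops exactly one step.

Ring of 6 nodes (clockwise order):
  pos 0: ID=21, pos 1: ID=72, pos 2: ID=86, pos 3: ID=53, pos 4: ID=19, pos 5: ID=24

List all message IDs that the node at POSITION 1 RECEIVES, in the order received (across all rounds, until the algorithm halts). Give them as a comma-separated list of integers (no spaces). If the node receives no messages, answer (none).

Answer: 21,24,53,86

Derivation:
Round 1: pos1(id72) recv 21: drop; pos2(id86) recv 72: drop; pos3(id53) recv 86: fwd; pos4(id19) recv 53: fwd; pos5(id24) recv 19: drop; pos0(id21) recv 24: fwd
Round 2: pos4(id19) recv 86: fwd; pos5(id24) recv 53: fwd; pos1(id72) recv 24: drop
Round 3: pos5(id24) recv 86: fwd; pos0(id21) recv 53: fwd
Round 4: pos0(id21) recv 86: fwd; pos1(id72) recv 53: drop
Round 5: pos1(id72) recv 86: fwd
Round 6: pos2(id86) recv 86: ELECTED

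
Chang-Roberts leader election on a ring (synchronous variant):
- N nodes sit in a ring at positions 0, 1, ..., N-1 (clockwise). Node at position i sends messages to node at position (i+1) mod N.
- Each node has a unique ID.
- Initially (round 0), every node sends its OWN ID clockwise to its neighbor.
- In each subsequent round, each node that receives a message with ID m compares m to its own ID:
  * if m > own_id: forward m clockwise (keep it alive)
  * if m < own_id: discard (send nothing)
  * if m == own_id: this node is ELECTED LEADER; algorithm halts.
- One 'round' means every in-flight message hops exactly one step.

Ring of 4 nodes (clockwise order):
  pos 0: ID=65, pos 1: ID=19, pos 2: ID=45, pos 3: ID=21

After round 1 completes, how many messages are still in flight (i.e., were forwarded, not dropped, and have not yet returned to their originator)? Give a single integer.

Answer: 2

Derivation:
Round 1: pos1(id19) recv 65: fwd; pos2(id45) recv 19: drop; pos3(id21) recv 45: fwd; pos0(id65) recv 21: drop
After round 1: 2 messages still in flight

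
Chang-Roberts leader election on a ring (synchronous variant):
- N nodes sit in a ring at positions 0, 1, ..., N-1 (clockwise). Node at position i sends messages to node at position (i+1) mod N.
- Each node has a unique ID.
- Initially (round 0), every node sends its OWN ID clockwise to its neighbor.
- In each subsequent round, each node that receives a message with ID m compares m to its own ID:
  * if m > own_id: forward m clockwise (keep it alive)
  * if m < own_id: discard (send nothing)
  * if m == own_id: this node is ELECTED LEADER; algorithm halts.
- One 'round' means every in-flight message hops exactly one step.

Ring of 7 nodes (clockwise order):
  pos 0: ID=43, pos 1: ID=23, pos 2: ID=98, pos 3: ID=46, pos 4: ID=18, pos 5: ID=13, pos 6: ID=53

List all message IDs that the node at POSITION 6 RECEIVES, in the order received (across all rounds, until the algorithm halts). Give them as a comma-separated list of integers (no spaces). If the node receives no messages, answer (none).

Answer: 13,18,46,98

Derivation:
Round 1: pos1(id23) recv 43: fwd; pos2(id98) recv 23: drop; pos3(id46) recv 98: fwd; pos4(id18) recv 46: fwd; pos5(id13) recv 18: fwd; pos6(id53) recv 13: drop; pos0(id43) recv 53: fwd
Round 2: pos2(id98) recv 43: drop; pos4(id18) recv 98: fwd; pos5(id13) recv 46: fwd; pos6(id53) recv 18: drop; pos1(id23) recv 53: fwd
Round 3: pos5(id13) recv 98: fwd; pos6(id53) recv 46: drop; pos2(id98) recv 53: drop
Round 4: pos6(id53) recv 98: fwd
Round 5: pos0(id43) recv 98: fwd
Round 6: pos1(id23) recv 98: fwd
Round 7: pos2(id98) recv 98: ELECTED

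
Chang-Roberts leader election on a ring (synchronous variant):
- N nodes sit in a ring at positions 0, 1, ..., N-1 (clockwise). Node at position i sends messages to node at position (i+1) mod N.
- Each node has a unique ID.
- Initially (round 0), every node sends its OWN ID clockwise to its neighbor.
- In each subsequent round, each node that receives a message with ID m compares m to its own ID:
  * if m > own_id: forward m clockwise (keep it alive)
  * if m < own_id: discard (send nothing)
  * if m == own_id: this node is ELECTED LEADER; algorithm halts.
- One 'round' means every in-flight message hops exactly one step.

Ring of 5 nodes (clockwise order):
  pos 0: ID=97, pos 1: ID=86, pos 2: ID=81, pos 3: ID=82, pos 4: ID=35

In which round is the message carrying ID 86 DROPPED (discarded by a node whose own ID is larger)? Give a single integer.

Round 1: pos1(id86) recv 97: fwd; pos2(id81) recv 86: fwd; pos3(id82) recv 81: drop; pos4(id35) recv 82: fwd; pos0(id97) recv 35: drop
Round 2: pos2(id81) recv 97: fwd; pos3(id82) recv 86: fwd; pos0(id97) recv 82: drop
Round 3: pos3(id82) recv 97: fwd; pos4(id35) recv 86: fwd
Round 4: pos4(id35) recv 97: fwd; pos0(id97) recv 86: drop
Round 5: pos0(id97) recv 97: ELECTED
Message ID 86 originates at pos 1; dropped at pos 0 in round 4

Answer: 4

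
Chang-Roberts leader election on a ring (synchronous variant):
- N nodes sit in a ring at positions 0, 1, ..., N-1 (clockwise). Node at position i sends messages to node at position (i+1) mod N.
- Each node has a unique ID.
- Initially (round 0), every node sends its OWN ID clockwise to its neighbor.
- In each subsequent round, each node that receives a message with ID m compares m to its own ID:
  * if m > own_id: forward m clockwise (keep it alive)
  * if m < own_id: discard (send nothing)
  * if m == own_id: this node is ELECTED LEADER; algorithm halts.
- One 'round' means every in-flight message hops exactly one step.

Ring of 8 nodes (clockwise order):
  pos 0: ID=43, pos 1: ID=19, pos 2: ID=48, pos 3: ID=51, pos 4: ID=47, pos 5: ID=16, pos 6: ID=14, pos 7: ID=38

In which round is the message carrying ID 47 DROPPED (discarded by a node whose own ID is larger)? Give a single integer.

Answer: 6

Derivation:
Round 1: pos1(id19) recv 43: fwd; pos2(id48) recv 19: drop; pos3(id51) recv 48: drop; pos4(id47) recv 51: fwd; pos5(id16) recv 47: fwd; pos6(id14) recv 16: fwd; pos7(id38) recv 14: drop; pos0(id43) recv 38: drop
Round 2: pos2(id48) recv 43: drop; pos5(id16) recv 51: fwd; pos6(id14) recv 47: fwd; pos7(id38) recv 16: drop
Round 3: pos6(id14) recv 51: fwd; pos7(id38) recv 47: fwd
Round 4: pos7(id38) recv 51: fwd; pos0(id43) recv 47: fwd
Round 5: pos0(id43) recv 51: fwd; pos1(id19) recv 47: fwd
Round 6: pos1(id19) recv 51: fwd; pos2(id48) recv 47: drop
Round 7: pos2(id48) recv 51: fwd
Round 8: pos3(id51) recv 51: ELECTED
Message ID 47 originates at pos 4; dropped at pos 2 in round 6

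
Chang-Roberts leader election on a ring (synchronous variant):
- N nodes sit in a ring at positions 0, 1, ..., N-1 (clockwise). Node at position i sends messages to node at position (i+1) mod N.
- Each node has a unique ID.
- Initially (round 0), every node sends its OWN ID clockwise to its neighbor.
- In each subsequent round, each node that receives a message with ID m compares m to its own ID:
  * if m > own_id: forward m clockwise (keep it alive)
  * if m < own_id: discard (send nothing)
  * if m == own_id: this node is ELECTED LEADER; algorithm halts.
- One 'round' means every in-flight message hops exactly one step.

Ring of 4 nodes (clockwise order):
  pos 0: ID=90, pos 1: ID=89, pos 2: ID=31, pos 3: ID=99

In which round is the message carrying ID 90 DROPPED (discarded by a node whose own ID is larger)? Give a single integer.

Answer: 3

Derivation:
Round 1: pos1(id89) recv 90: fwd; pos2(id31) recv 89: fwd; pos3(id99) recv 31: drop; pos0(id90) recv 99: fwd
Round 2: pos2(id31) recv 90: fwd; pos3(id99) recv 89: drop; pos1(id89) recv 99: fwd
Round 3: pos3(id99) recv 90: drop; pos2(id31) recv 99: fwd
Round 4: pos3(id99) recv 99: ELECTED
Message ID 90 originates at pos 0; dropped at pos 3 in round 3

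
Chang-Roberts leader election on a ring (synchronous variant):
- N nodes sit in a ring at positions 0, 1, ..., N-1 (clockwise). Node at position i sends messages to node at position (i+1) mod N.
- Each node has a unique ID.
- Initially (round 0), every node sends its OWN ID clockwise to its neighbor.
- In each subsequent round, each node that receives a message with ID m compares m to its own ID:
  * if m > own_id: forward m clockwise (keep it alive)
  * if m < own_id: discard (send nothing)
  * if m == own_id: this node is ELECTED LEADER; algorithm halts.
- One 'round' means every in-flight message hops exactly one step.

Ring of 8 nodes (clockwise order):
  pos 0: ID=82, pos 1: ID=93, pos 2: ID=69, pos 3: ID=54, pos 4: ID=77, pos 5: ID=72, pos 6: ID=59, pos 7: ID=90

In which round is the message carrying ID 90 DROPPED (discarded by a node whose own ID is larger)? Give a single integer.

Answer: 2

Derivation:
Round 1: pos1(id93) recv 82: drop; pos2(id69) recv 93: fwd; pos3(id54) recv 69: fwd; pos4(id77) recv 54: drop; pos5(id72) recv 77: fwd; pos6(id59) recv 72: fwd; pos7(id90) recv 59: drop; pos0(id82) recv 90: fwd
Round 2: pos3(id54) recv 93: fwd; pos4(id77) recv 69: drop; pos6(id59) recv 77: fwd; pos7(id90) recv 72: drop; pos1(id93) recv 90: drop
Round 3: pos4(id77) recv 93: fwd; pos7(id90) recv 77: drop
Round 4: pos5(id72) recv 93: fwd
Round 5: pos6(id59) recv 93: fwd
Round 6: pos7(id90) recv 93: fwd
Round 7: pos0(id82) recv 93: fwd
Round 8: pos1(id93) recv 93: ELECTED
Message ID 90 originates at pos 7; dropped at pos 1 in round 2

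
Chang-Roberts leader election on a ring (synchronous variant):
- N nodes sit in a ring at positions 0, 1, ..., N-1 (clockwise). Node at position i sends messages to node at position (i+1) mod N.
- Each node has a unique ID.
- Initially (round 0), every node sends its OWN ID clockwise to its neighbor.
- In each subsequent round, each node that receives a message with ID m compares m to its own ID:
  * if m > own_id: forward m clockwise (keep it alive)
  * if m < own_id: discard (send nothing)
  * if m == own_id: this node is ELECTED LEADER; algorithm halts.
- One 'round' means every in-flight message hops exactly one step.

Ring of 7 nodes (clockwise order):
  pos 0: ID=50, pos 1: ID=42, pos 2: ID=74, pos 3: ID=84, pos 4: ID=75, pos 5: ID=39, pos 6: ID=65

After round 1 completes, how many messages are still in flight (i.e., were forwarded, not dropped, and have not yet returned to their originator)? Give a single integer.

Round 1: pos1(id42) recv 50: fwd; pos2(id74) recv 42: drop; pos3(id84) recv 74: drop; pos4(id75) recv 84: fwd; pos5(id39) recv 75: fwd; pos6(id65) recv 39: drop; pos0(id50) recv 65: fwd
After round 1: 4 messages still in flight

Answer: 4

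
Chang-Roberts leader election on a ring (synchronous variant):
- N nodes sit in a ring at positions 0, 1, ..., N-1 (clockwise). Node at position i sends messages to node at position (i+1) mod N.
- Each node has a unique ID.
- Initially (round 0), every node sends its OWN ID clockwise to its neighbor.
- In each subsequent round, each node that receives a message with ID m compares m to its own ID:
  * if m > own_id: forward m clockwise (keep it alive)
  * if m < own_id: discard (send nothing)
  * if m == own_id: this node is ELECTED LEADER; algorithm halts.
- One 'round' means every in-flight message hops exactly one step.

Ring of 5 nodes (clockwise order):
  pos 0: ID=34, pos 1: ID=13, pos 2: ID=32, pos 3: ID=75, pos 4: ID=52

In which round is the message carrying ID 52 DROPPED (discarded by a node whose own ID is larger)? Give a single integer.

Round 1: pos1(id13) recv 34: fwd; pos2(id32) recv 13: drop; pos3(id75) recv 32: drop; pos4(id52) recv 75: fwd; pos0(id34) recv 52: fwd
Round 2: pos2(id32) recv 34: fwd; pos0(id34) recv 75: fwd; pos1(id13) recv 52: fwd
Round 3: pos3(id75) recv 34: drop; pos1(id13) recv 75: fwd; pos2(id32) recv 52: fwd
Round 4: pos2(id32) recv 75: fwd; pos3(id75) recv 52: drop
Round 5: pos3(id75) recv 75: ELECTED
Message ID 52 originates at pos 4; dropped at pos 3 in round 4

Answer: 4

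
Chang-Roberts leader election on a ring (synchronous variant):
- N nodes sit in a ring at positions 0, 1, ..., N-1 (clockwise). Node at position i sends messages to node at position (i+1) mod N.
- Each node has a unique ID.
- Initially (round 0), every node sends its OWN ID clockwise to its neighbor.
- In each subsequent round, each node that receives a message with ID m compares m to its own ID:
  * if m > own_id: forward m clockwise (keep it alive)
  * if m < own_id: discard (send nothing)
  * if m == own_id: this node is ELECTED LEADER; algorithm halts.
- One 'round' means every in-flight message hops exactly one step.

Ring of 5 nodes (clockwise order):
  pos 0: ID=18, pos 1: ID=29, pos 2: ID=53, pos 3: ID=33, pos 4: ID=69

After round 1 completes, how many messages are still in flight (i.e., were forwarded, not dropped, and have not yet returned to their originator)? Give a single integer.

Answer: 2

Derivation:
Round 1: pos1(id29) recv 18: drop; pos2(id53) recv 29: drop; pos3(id33) recv 53: fwd; pos4(id69) recv 33: drop; pos0(id18) recv 69: fwd
After round 1: 2 messages still in flight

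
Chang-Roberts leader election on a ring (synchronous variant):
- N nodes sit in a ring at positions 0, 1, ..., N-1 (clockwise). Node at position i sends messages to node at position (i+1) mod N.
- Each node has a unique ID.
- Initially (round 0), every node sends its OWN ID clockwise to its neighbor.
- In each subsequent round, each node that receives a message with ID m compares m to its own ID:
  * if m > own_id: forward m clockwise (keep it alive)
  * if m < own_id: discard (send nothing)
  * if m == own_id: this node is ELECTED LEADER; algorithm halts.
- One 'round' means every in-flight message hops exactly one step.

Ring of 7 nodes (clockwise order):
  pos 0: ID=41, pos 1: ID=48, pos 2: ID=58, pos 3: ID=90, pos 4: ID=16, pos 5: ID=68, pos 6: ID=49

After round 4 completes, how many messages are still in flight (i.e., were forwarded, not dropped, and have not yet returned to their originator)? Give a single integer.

Answer: 2

Derivation:
Round 1: pos1(id48) recv 41: drop; pos2(id58) recv 48: drop; pos3(id90) recv 58: drop; pos4(id16) recv 90: fwd; pos5(id68) recv 16: drop; pos6(id49) recv 68: fwd; pos0(id41) recv 49: fwd
Round 2: pos5(id68) recv 90: fwd; pos0(id41) recv 68: fwd; pos1(id48) recv 49: fwd
Round 3: pos6(id49) recv 90: fwd; pos1(id48) recv 68: fwd; pos2(id58) recv 49: drop
Round 4: pos0(id41) recv 90: fwd; pos2(id58) recv 68: fwd
After round 4: 2 messages still in flight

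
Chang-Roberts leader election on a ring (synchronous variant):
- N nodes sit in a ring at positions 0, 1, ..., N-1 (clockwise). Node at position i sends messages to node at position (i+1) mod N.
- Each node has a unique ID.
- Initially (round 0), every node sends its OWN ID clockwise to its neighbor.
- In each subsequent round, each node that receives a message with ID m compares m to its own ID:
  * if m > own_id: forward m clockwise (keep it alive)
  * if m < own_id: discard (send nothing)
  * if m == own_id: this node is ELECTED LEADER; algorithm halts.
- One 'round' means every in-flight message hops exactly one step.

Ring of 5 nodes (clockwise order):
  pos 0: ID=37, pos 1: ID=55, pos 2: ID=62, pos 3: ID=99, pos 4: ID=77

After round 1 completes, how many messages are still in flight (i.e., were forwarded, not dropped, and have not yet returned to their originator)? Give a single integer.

Round 1: pos1(id55) recv 37: drop; pos2(id62) recv 55: drop; pos3(id99) recv 62: drop; pos4(id77) recv 99: fwd; pos0(id37) recv 77: fwd
After round 1: 2 messages still in flight

Answer: 2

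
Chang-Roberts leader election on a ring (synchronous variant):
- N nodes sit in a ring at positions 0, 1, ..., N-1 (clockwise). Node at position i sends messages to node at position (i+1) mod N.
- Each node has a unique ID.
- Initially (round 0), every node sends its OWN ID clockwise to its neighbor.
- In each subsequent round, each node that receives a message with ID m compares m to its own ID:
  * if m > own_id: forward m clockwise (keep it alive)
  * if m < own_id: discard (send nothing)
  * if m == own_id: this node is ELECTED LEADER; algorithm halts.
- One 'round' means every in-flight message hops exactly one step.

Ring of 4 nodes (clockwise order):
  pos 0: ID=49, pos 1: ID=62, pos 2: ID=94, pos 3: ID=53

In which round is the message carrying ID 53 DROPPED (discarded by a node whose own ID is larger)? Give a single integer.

Answer: 2

Derivation:
Round 1: pos1(id62) recv 49: drop; pos2(id94) recv 62: drop; pos3(id53) recv 94: fwd; pos0(id49) recv 53: fwd
Round 2: pos0(id49) recv 94: fwd; pos1(id62) recv 53: drop
Round 3: pos1(id62) recv 94: fwd
Round 4: pos2(id94) recv 94: ELECTED
Message ID 53 originates at pos 3; dropped at pos 1 in round 2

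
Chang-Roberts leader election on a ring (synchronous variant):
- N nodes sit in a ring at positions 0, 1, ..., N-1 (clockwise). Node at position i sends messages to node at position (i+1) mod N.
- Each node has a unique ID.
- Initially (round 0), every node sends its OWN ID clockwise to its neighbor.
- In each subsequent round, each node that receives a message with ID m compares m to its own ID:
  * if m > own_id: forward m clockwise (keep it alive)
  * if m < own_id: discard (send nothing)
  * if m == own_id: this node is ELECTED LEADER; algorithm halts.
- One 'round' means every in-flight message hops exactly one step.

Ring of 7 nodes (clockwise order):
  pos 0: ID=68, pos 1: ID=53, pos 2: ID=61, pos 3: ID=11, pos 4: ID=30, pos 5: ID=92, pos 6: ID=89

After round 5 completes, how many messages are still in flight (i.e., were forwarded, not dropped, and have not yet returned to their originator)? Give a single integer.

Round 1: pos1(id53) recv 68: fwd; pos2(id61) recv 53: drop; pos3(id11) recv 61: fwd; pos4(id30) recv 11: drop; pos5(id92) recv 30: drop; pos6(id89) recv 92: fwd; pos0(id68) recv 89: fwd
Round 2: pos2(id61) recv 68: fwd; pos4(id30) recv 61: fwd; pos0(id68) recv 92: fwd; pos1(id53) recv 89: fwd
Round 3: pos3(id11) recv 68: fwd; pos5(id92) recv 61: drop; pos1(id53) recv 92: fwd; pos2(id61) recv 89: fwd
Round 4: pos4(id30) recv 68: fwd; pos2(id61) recv 92: fwd; pos3(id11) recv 89: fwd
Round 5: pos5(id92) recv 68: drop; pos3(id11) recv 92: fwd; pos4(id30) recv 89: fwd
After round 5: 2 messages still in flight

Answer: 2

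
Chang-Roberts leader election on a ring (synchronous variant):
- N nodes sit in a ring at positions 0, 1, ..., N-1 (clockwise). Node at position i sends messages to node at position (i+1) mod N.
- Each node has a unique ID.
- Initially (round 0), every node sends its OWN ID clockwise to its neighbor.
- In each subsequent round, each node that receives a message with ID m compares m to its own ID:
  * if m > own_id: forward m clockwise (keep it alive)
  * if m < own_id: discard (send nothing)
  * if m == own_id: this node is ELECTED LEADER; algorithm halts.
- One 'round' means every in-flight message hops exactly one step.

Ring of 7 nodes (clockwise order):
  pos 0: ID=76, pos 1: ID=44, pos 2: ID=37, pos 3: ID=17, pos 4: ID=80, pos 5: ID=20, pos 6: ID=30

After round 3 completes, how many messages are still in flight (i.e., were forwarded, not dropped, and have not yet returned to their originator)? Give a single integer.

Answer: 2

Derivation:
Round 1: pos1(id44) recv 76: fwd; pos2(id37) recv 44: fwd; pos3(id17) recv 37: fwd; pos4(id80) recv 17: drop; pos5(id20) recv 80: fwd; pos6(id30) recv 20: drop; pos0(id76) recv 30: drop
Round 2: pos2(id37) recv 76: fwd; pos3(id17) recv 44: fwd; pos4(id80) recv 37: drop; pos6(id30) recv 80: fwd
Round 3: pos3(id17) recv 76: fwd; pos4(id80) recv 44: drop; pos0(id76) recv 80: fwd
After round 3: 2 messages still in flight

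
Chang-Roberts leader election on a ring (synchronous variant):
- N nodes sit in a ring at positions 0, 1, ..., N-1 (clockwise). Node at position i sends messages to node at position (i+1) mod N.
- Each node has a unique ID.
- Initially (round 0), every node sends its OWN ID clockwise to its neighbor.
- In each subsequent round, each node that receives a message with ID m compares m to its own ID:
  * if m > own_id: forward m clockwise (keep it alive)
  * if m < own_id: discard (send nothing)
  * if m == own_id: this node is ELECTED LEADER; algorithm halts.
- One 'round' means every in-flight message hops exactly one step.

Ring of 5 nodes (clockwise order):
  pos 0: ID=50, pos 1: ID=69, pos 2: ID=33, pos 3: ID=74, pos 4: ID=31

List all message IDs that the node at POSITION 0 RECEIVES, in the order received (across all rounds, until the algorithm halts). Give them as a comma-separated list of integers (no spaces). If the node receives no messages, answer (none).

Round 1: pos1(id69) recv 50: drop; pos2(id33) recv 69: fwd; pos3(id74) recv 33: drop; pos4(id31) recv 74: fwd; pos0(id50) recv 31: drop
Round 2: pos3(id74) recv 69: drop; pos0(id50) recv 74: fwd
Round 3: pos1(id69) recv 74: fwd
Round 4: pos2(id33) recv 74: fwd
Round 5: pos3(id74) recv 74: ELECTED

Answer: 31,74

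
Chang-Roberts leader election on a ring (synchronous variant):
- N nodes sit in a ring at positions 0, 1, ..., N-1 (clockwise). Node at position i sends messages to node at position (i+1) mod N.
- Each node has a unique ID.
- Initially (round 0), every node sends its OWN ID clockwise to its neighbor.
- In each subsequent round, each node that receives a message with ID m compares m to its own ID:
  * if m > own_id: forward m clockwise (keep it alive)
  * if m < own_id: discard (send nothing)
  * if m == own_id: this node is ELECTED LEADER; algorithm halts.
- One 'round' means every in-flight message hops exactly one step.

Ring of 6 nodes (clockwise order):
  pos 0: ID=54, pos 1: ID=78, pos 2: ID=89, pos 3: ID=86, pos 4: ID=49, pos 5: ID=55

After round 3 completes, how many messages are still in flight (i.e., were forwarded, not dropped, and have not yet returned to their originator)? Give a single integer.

Answer: 2

Derivation:
Round 1: pos1(id78) recv 54: drop; pos2(id89) recv 78: drop; pos3(id86) recv 89: fwd; pos4(id49) recv 86: fwd; pos5(id55) recv 49: drop; pos0(id54) recv 55: fwd
Round 2: pos4(id49) recv 89: fwd; pos5(id55) recv 86: fwd; pos1(id78) recv 55: drop
Round 3: pos5(id55) recv 89: fwd; pos0(id54) recv 86: fwd
After round 3: 2 messages still in flight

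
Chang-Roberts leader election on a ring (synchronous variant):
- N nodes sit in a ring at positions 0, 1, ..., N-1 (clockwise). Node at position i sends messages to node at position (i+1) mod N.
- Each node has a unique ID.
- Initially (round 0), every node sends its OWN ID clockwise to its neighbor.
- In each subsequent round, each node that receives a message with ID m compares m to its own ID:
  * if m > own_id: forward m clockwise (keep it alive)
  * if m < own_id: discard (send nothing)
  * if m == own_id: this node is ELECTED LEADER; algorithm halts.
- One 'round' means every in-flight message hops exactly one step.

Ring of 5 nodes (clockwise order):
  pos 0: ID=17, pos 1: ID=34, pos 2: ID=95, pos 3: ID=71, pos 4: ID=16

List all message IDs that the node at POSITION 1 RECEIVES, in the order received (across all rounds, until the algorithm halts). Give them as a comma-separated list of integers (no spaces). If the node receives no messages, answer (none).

Answer: 17,71,95

Derivation:
Round 1: pos1(id34) recv 17: drop; pos2(id95) recv 34: drop; pos3(id71) recv 95: fwd; pos4(id16) recv 71: fwd; pos0(id17) recv 16: drop
Round 2: pos4(id16) recv 95: fwd; pos0(id17) recv 71: fwd
Round 3: pos0(id17) recv 95: fwd; pos1(id34) recv 71: fwd
Round 4: pos1(id34) recv 95: fwd; pos2(id95) recv 71: drop
Round 5: pos2(id95) recv 95: ELECTED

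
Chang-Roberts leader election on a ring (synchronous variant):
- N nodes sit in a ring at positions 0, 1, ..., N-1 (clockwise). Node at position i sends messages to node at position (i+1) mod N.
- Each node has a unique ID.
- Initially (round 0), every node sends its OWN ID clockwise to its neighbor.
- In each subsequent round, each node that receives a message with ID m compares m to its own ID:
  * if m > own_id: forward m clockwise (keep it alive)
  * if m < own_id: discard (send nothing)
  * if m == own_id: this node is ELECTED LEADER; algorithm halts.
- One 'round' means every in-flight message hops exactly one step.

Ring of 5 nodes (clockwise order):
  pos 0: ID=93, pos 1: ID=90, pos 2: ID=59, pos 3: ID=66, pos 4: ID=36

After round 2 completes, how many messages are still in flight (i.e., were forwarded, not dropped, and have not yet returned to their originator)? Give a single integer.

Round 1: pos1(id90) recv 93: fwd; pos2(id59) recv 90: fwd; pos3(id66) recv 59: drop; pos4(id36) recv 66: fwd; pos0(id93) recv 36: drop
Round 2: pos2(id59) recv 93: fwd; pos3(id66) recv 90: fwd; pos0(id93) recv 66: drop
After round 2: 2 messages still in flight

Answer: 2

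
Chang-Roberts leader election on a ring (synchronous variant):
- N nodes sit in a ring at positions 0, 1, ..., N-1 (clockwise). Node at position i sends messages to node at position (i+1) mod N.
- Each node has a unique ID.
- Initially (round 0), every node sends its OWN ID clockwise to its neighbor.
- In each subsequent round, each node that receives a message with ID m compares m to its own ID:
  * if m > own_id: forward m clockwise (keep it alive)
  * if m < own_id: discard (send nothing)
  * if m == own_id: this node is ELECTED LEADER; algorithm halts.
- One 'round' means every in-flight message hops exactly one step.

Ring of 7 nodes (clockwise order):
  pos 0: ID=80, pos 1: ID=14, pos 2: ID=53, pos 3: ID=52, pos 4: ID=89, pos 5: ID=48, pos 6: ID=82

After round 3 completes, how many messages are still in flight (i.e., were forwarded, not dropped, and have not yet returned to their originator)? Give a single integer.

Round 1: pos1(id14) recv 80: fwd; pos2(id53) recv 14: drop; pos3(id52) recv 53: fwd; pos4(id89) recv 52: drop; pos5(id48) recv 89: fwd; pos6(id82) recv 48: drop; pos0(id80) recv 82: fwd
Round 2: pos2(id53) recv 80: fwd; pos4(id89) recv 53: drop; pos6(id82) recv 89: fwd; pos1(id14) recv 82: fwd
Round 3: pos3(id52) recv 80: fwd; pos0(id80) recv 89: fwd; pos2(id53) recv 82: fwd
After round 3: 3 messages still in flight

Answer: 3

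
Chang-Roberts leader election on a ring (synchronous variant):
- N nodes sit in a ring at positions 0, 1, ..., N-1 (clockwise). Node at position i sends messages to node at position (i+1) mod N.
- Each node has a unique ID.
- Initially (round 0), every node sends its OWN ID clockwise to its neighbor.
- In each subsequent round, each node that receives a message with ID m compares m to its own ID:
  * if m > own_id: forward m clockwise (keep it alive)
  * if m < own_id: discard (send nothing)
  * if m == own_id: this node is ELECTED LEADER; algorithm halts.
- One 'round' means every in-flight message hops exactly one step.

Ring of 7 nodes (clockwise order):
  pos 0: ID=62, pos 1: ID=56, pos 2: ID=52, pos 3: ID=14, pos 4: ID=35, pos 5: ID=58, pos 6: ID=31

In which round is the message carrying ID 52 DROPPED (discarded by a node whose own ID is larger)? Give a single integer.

Answer: 3

Derivation:
Round 1: pos1(id56) recv 62: fwd; pos2(id52) recv 56: fwd; pos3(id14) recv 52: fwd; pos4(id35) recv 14: drop; pos5(id58) recv 35: drop; pos6(id31) recv 58: fwd; pos0(id62) recv 31: drop
Round 2: pos2(id52) recv 62: fwd; pos3(id14) recv 56: fwd; pos4(id35) recv 52: fwd; pos0(id62) recv 58: drop
Round 3: pos3(id14) recv 62: fwd; pos4(id35) recv 56: fwd; pos5(id58) recv 52: drop
Round 4: pos4(id35) recv 62: fwd; pos5(id58) recv 56: drop
Round 5: pos5(id58) recv 62: fwd
Round 6: pos6(id31) recv 62: fwd
Round 7: pos0(id62) recv 62: ELECTED
Message ID 52 originates at pos 2; dropped at pos 5 in round 3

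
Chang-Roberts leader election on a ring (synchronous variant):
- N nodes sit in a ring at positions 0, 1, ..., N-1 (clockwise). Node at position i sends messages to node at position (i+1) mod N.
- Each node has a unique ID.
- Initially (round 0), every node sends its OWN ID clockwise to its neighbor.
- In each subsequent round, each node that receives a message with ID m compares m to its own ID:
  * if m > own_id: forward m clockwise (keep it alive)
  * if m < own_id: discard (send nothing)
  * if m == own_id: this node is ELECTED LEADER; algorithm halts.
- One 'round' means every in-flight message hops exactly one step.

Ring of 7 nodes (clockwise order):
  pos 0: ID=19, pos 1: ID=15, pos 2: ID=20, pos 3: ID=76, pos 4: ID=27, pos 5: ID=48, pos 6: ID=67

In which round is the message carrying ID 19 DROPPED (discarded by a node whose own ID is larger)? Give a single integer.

Answer: 2

Derivation:
Round 1: pos1(id15) recv 19: fwd; pos2(id20) recv 15: drop; pos3(id76) recv 20: drop; pos4(id27) recv 76: fwd; pos5(id48) recv 27: drop; pos6(id67) recv 48: drop; pos0(id19) recv 67: fwd
Round 2: pos2(id20) recv 19: drop; pos5(id48) recv 76: fwd; pos1(id15) recv 67: fwd
Round 3: pos6(id67) recv 76: fwd; pos2(id20) recv 67: fwd
Round 4: pos0(id19) recv 76: fwd; pos3(id76) recv 67: drop
Round 5: pos1(id15) recv 76: fwd
Round 6: pos2(id20) recv 76: fwd
Round 7: pos3(id76) recv 76: ELECTED
Message ID 19 originates at pos 0; dropped at pos 2 in round 2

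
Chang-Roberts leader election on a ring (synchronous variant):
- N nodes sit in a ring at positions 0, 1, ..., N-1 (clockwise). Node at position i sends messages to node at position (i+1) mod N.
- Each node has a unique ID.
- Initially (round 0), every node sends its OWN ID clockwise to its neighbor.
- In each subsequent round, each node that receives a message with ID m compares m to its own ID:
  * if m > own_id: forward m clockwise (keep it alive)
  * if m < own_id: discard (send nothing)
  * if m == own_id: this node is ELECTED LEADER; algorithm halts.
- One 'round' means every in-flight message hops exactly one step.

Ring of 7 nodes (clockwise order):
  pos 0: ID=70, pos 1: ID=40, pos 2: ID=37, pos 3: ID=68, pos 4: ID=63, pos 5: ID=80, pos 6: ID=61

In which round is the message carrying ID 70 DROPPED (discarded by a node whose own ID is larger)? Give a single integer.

Round 1: pos1(id40) recv 70: fwd; pos2(id37) recv 40: fwd; pos3(id68) recv 37: drop; pos4(id63) recv 68: fwd; pos5(id80) recv 63: drop; pos6(id61) recv 80: fwd; pos0(id70) recv 61: drop
Round 2: pos2(id37) recv 70: fwd; pos3(id68) recv 40: drop; pos5(id80) recv 68: drop; pos0(id70) recv 80: fwd
Round 3: pos3(id68) recv 70: fwd; pos1(id40) recv 80: fwd
Round 4: pos4(id63) recv 70: fwd; pos2(id37) recv 80: fwd
Round 5: pos5(id80) recv 70: drop; pos3(id68) recv 80: fwd
Round 6: pos4(id63) recv 80: fwd
Round 7: pos5(id80) recv 80: ELECTED
Message ID 70 originates at pos 0; dropped at pos 5 in round 5

Answer: 5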